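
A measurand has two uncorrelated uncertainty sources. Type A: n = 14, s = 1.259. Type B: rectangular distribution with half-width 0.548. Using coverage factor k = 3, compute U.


u_A = s / sqrt(n) = 1.259 / sqrt(14) = 0.3364819
u_B = half_width / sqrt(3) = 0.548 / sqrt(3) = 0.31638795
uc = sqrt(u_A^2 + u_B^2) = sqrt(0.3364819^2 + 0.31638795^2) = 0.4618673
U = k * uc = 3 * 0.4618673
U = 1.3856

1.3856


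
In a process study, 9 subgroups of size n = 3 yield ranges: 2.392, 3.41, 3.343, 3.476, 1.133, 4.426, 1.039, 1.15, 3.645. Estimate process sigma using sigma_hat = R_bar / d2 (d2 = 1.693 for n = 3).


R_bar = (2.392 + 3.41 + 3.343 + 3.476 + 1.133 + 4.426 + 1.039 + 1.15 + 3.645) / 9
R_bar = 24.014 / 9 = 2.6682222
sigma_hat = R_bar / d2 = 2.6682222 / 1.693 = 1.5760

1.5760


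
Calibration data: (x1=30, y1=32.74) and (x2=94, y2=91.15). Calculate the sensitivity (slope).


slope = (y2 - y1) / (x2 - x1)
= (91.15 - 32.74) / (94 - 30)
= 58.4100 / 64
= 0.9127

0.9127


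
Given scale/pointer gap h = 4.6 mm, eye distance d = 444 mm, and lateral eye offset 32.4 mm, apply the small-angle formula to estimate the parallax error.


error = h * offset / d
= 4.6 * 32.4 / 444
= 0.3357

0.3357


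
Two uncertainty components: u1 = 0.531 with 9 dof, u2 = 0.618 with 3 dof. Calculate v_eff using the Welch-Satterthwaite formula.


uc = sqrt(u1^2 + u2^2) = sqrt(0.531^2 + 0.618^2) = 0.81479138
v_eff = uc^4 / (u1^4/v1 + u2^4/v2)
= 0.81479138^4 / (0.531^4/9 + 0.618^4/3)
= 0.44074328 / 0.057455537
v_eff = 7.6710

7.6710


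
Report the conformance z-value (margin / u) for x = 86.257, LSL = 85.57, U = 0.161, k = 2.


u = U / k = 0.161 / 2 = 0.0805
margin = |LSL - x| = |85.57 - 86.257| = 0.687
z = margin / u = 0.687 / 0.0805
z = 8.5342

8.5342


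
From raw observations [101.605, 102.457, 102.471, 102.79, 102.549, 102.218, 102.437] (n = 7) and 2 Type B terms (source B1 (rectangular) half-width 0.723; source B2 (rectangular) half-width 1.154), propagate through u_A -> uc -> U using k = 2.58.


mean = (101.605 + 102.457 + 102.471 + 102.79 + 102.549 + 102.218 + 102.437) / 7 = 102.361
s = sqrt(sum((x - mean)^2)/(n-1)) = 0.37382304
u_A = s / sqrt(n) = 0.37382304 / sqrt(7) = 0.14129183
u_B1 = 0.723 / sqrt(3) = 0.41742424
u_B2 = 1.154 / sqrt(3) = 0.66626221
uc = sqrt(0.14129183^2 + 0.41742424^2 + 0.66626221^2) = 0.79881895
U = k * uc = 2.58 * 0.79881895
U = 2.0610

2.0610


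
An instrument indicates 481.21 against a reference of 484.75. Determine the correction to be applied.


Correction = standard - reading
= 484.75 - 481.21
= 3.5400

3.5400


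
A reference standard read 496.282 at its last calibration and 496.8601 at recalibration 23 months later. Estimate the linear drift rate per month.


rate = (v2 - v1) / months
= (496.8601 - 496.282) / 23
= 0.5781 / 23
= 0.0251

0.0251


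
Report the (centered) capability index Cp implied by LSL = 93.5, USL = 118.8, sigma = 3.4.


Cp = (USL - LSL) / (6 * sigma)
= (118.8 - 93.5) / (6 * 3.4)
= 25.3000 / 20.4000
= 1.2402

1.2402


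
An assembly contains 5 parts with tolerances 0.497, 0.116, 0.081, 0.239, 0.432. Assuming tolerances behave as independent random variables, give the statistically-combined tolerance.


RSS = sqrt(0.497^2 + 0.116^2 + 0.081^2 + 0.239^2 + 0.432^2)
= sqrt(0.510771)
= 0.7147

0.7147


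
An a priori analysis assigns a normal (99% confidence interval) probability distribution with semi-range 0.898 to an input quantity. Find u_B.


u_B = half_width / 2.576
u_B = 0.898 / 2.576
u_B = 0.3486

0.3486


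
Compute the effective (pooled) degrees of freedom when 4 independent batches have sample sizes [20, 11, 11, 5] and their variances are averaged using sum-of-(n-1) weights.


nu = sum_i (n_i - 1)
nu = ((20 - 1) + (11 - 1) + (11 - 1) + (5 - 1))
nu = 19 + 10 + 10 + 4
nu = 43

43


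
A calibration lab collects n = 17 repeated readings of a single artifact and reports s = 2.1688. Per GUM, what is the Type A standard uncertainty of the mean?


u_A = s / sqrt(n)
u_A = 2.1688 / sqrt(17)
u_A = 2.1688 / 4.1231056
u_A = 0.5260

0.5260


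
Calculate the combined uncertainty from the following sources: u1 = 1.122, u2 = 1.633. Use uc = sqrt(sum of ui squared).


uc = sqrt(1.122^2 + 1.633^2)
uc = sqrt(3.925573)
uc = 1.9813

1.9813


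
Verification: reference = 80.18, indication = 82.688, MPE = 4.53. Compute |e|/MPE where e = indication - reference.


e = indication - reference = 82.688 - 80.18 = 2.5080
|e| = 2.5080
ratio = |e| / MPE = 2.5080 / 4.53
ratio = 0.5536

0.5536


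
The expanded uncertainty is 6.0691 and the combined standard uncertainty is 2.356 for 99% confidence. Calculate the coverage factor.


k = U / uc
k = 6.0691 / 2.356
k = 2.576

2.576


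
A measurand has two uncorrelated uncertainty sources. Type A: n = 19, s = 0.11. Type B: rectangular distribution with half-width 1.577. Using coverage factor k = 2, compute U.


u_A = s / sqrt(n) = 0.11 / sqrt(19) = 0.025235731
u_B = half_width / sqrt(3) = 1.577 / sqrt(3) = 0.91048137
uc = sqrt(u_A^2 + u_B^2) = sqrt(0.025235731^2 + 0.91048137^2) = 0.91083103
U = k * uc = 2 * 0.91083103
U = 1.8217

1.8217


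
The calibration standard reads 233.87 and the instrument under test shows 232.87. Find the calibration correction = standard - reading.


Correction = standard - reading
= 233.87 - 232.87
= 1.0000

1.0000


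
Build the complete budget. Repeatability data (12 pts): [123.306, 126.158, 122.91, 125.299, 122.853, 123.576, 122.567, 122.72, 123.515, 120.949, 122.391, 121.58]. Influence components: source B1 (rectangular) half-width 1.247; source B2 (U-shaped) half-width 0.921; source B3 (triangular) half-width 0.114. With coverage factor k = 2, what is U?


mean = (123.306 + 126.158 + 122.91 + 125.299 + 122.853 + 123.576 + 122.567 + 122.72 + 123.515 + 120.949 + 122.391 + 121.58) / 12 = 123.152
s = sqrt(sum((x - mean)^2)/(n-1)) = 1.4321387
u_A = s / sqrt(n) = 1.4321387 / sqrt(12) = 0.41342283
u_B1 = 1.247 / sqrt(3) = 0.71995579
u_B2 = 0.921 / sqrt(2) = 0.65124535
u_B3 = 0.114 / sqrt(6) = 0.046540305
uc = sqrt(0.41342283^2 + 0.71995579^2 + 0.65124535^2 + 0.046540305^2) = 1.0561919
U = k * uc = 2 * 1.0561919
U = 2.1124

2.1124


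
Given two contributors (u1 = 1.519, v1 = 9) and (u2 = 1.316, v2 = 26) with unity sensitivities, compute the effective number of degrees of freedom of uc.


uc = sqrt(u1^2 + u2^2) = sqrt(1.519^2 + 1.316^2) = 2.0097803
v_eff = uc^4 / (u1^4/v1 + u2^4/v2)
= 2.0097803^4 / (1.519^4/9 + 1.316^4/26)
= 16.315273 / 0.70690475
v_eff = 23.0799

23.0799


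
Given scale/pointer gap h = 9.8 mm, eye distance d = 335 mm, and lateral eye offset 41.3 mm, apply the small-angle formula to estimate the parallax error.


error = h * offset / d
= 9.8 * 41.3 / 335
= 1.2082

1.2082


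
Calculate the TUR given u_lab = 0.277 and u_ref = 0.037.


TUR = u_lab / u_ref
= 0.277 / 0.037
= 7.4865

7.4865


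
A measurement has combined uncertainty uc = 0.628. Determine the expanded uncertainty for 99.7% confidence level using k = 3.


U = k * uc
U = 3 * 0.628
U = 1.8840

1.8840


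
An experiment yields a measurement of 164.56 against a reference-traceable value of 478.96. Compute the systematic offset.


Systematic error = measured - true
= 164.56 - 478.96
= -314.4000

-314.4000


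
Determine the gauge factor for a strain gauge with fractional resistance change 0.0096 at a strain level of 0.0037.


GF = (dR/R) / epsilon
= 0.0096 / 0.0037
= 2.5946

2.5946


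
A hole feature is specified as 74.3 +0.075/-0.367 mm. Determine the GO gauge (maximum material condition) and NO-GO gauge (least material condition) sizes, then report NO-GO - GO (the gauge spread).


GO = nominal - lower_tol (smallest hole = maximum material condition)
GO = 74.3 - 0.367 = 73.933
NO-GO = nominal + upper_tol (largest hole = least material condition)
NO-GO = 74.3 + 0.075 = 74.375
spread = NO-GO - GO = 74.375 - 73.933 = 0.4420

0.4420


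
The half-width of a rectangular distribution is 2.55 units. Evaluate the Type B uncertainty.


u_B = half_width / sqrt(3)
u_B = 2.55 / 1.7320508
u_B = 1.4722

1.4722


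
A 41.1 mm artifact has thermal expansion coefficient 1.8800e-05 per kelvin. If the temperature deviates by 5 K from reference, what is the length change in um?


dL = L * alpha * dT
= 41.1 * 1.8800e-05 * 5
= 0.0038634 mm
dL_um = 0.0038634 * 1000 = 3.8634 um

3.8634


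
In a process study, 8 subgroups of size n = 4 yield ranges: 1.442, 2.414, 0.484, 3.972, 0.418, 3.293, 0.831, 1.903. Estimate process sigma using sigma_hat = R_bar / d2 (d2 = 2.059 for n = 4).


R_bar = (1.442 + 2.414 + 0.484 + 3.972 + 0.418 + 3.293 + 0.831 + 1.903) / 8
R_bar = 14.757 / 8 = 1.844625
sigma_hat = R_bar / d2 = 1.844625 / 2.059 = 0.8959

0.8959


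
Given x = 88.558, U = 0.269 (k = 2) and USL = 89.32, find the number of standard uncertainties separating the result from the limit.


u = U / k = 0.269 / 2 = 0.1345
margin = |USL - x| = |89.32 - 88.558| = 0.762
z = margin / u = 0.762 / 0.1345
z = 5.6654

5.6654


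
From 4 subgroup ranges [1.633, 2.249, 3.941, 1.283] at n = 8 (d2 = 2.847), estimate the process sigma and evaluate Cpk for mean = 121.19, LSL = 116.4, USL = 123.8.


R_bar = (1.633 + 2.249 + 3.941 + 1.283) / 4 = 2.2765
sigma = R_bar / d2 = 2.2765 / 2.847 = 0.79961363
Cp = (USL - LSL)/(6*sigma) = (123.8 - 116.4)/(6*0.79961363) = 1.5424
Cpu = (123.8 - 121.19)/(3*0.79961363) = 1.0880
Cpl = (121.19 - 116.4)/(3*0.79961363) = 1.9968
Cpk = min(Cpu, Cpl) = 1.0880

1.0880


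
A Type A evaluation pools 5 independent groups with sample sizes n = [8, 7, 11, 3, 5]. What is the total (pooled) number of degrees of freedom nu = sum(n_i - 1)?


nu = sum_i (n_i - 1)
nu = ((8 - 1) + (7 - 1) + (11 - 1) + (3 - 1) + (5 - 1))
nu = 7 + 6 + 10 + 2 + 4
nu = 29

29


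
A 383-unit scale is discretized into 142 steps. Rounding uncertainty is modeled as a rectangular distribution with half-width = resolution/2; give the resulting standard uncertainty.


resolution = range / divisions
resolution = 383 / 142 = 2.6971831
u_res = resolution / (2*sqrt(3))
u_res = 2.6971831 / 3.4641016
u_res = 0.7786

0.7786


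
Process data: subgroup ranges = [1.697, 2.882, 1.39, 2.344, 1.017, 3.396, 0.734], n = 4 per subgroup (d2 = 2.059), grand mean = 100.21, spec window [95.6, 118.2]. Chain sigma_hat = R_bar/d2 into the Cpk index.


R_bar = (1.697 + 2.882 + 1.39 + 2.344 + 1.017 + 3.396 + 0.734) / 7 = 1.9228571
sigma = R_bar / d2 = 1.9228571 / 2.059 = 0.93387912
Cp = (USL - LSL)/(6*sigma) = (118.2 - 95.6)/(6*0.93387912) = 4.0334
Cpu = (118.2 - 100.21)/(3*0.93387912) = 6.4212
Cpl = (100.21 - 95.6)/(3*0.93387912) = 1.6455
Cpk = min(Cpu, Cpl) = 1.6455

1.6455


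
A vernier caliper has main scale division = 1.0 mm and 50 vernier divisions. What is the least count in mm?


LC = MSD / n_div
= 1.0 / 50
= 0.0200

0.0200


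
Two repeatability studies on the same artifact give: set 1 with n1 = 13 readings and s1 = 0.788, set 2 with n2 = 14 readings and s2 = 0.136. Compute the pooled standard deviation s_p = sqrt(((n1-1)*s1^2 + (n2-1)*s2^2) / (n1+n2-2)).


s_p = sqrt(((n1-1)*s1^2 + (n2-1)*s2^2) / (n1+n2-2))
numerator = (13-1)*0.788^2 + (14-1)*0.136^2 = 7.451328 + 0.240448 = 7.691776
denominator = 13 + 14 - 2 = 25
s_p^2 = 7.691776 / 25 = 0.30767104
s_p = sqrt(0.30767104) = 0.5547

0.5547


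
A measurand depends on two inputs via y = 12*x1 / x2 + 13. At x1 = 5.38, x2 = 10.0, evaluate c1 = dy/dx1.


y = 12*x1 / x2 + 13
dy/dx1 = 12/x2
Evaluate at x2 = 10.0: c1 = 12 / 10.0
c1 = 1.2000

1.2000


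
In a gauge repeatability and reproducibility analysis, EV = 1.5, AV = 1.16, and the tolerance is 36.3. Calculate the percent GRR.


GRR = sqrt(EV^2 + AV^2) = sqrt(1.5^2 + 1.16^2) = 1.8962067
%GRR = GRR / tol * 100 = 1.8962067 / 36.3 * 100
%GRR = 5.2237

5.2237


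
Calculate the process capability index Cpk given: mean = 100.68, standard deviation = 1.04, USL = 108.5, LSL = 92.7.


Cpu = (USL - mean) / (3*sigma) = (108.5 - 100.68) / (3*1.04) = 2.5064
Cpl = (mean - LSL) / (3*sigma) = (100.68 - 92.7) / (3*1.04) = 2.5577
Cpk = min(Cpu, Cpl) = 2.5064

2.5064


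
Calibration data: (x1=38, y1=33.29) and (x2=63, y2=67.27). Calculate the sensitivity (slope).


slope = (y2 - y1) / (x2 - x1)
= (67.27 - 33.29) / (63 - 38)
= 33.9800 / 25
= 1.3592

1.3592


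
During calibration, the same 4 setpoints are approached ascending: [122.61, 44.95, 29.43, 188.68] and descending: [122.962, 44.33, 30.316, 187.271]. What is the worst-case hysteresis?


|122.61 - 122.962| = 0.3520
|44.95 - 44.33| = 0.6200
|29.43 - 30.316| = 0.8860
|188.68 - 187.271| = 1.4090
hysteresis = max(diffs) = 1.4090

1.4090


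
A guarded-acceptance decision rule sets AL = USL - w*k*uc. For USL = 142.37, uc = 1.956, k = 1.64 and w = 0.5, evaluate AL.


U = k * uc = 1.64 * 1.956 = 3.20784
guard band g = w * U = 0.5 * 3.20784 = 1.60392
AL = USL - g = 142.37 - 1.60392
AL = 140.7661

140.7661


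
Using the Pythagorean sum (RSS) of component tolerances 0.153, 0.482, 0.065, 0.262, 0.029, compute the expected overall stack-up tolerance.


RSS = sqrt(0.153^2 + 0.482^2 + 0.065^2 + 0.262^2 + 0.029^2)
= sqrt(0.329443)
= 0.5740

0.5740


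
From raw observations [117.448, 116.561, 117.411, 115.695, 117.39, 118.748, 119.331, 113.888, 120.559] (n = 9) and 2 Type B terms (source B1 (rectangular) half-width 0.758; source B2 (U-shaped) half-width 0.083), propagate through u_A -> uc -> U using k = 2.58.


mean = (117.448 + 116.561 + 117.411 + 115.695 + 117.39 + 118.748 + 119.331 + 113.888 + 120.559) / 9 = 117.4478889
s = sqrt(sum((x - mean)^2)/(n-1)) = 1.9828049
u_A = s / sqrt(n) = 1.9828049 / sqrt(9) = 0.66093497
u_B1 = 0.758 / sqrt(3) = 0.4376315
u_B2 = 0.083 / sqrt(2) = 0.058689863
uc = sqrt(0.66093497^2 + 0.4376315^2 + 0.058689863^2) = 0.79485902
U = k * uc = 2.58 * 0.79485902
U = 2.0507

2.0507


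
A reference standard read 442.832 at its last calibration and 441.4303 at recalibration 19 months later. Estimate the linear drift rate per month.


rate = (v2 - v1) / months
= (441.4303 - 442.832) / 19
= -1.4017 / 19
= -0.0738

-0.0738


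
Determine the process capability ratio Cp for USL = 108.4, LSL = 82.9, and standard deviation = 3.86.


Cp = (USL - LSL) / (6 * sigma)
= (108.4 - 82.9) / (6 * 3.86)
= 25.5000 / 23.1600
= 1.1010

1.1010


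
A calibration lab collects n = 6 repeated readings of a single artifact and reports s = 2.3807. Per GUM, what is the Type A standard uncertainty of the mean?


u_A = s / sqrt(n)
u_A = 2.3807 / sqrt(6)
u_A = 2.3807 / 2.4494897
u_A = 0.9719

0.9719


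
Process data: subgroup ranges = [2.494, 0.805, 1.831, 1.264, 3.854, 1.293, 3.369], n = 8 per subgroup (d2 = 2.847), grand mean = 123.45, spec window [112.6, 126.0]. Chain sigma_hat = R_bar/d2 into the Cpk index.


R_bar = (2.494 + 0.805 + 1.831 + 1.264 + 3.854 + 1.293 + 3.369) / 7 = 2.13
sigma = R_bar / d2 = 2.13 / 2.847 = 0.74815595
Cp = (USL - LSL)/(6*sigma) = (126.0 - 112.6)/(6*0.74815595) = 2.9851
Cpu = (126.0 - 123.45)/(3*0.74815595) = 1.1361
Cpl = (123.45 - 112.6)/(3*0.74815595) = 4.8341
Cpk = min(Cpu, Cpl) = 1.1361

1.1361


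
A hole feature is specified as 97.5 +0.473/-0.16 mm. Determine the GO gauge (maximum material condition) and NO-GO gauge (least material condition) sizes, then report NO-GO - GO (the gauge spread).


GO = nominal - lower_tol (smallest hole = maximum material condition)
GO = 97.5 - 0.16 = 97.34
NO-GO = nominal + upper_tol (largest hole = least material condition)
NO-GO = 97.5 + 0.473 = 97.973
spread = NO-GO - GO = 97.973 - 97.34 = 0.6330

0.6330


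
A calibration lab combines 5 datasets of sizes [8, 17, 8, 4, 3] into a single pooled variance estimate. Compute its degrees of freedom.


nu = sum_i (n_i - 1)
nu = ((8 - 1) + (17 - 1) + (8 - 1) + (4 - 1) + (3 - 1))
nu = 7 + 16 + 7 + 3 + 2
nu = 35

35


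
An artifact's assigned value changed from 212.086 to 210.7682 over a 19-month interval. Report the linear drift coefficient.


rate = (v2 - v1) / months
= (210.7682 - 212.086) / 19
= -1.3178 / 19
= -0.0694

-0.0694


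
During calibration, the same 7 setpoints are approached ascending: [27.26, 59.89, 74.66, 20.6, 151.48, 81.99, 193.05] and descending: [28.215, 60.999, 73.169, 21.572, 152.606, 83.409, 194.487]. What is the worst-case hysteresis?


|27.26 - 28.215| = 0.9550
|59.89 - 60.999| = 1.1090
|74.66 - 73.169| = 1.4910
|20.6 - 21.572| = 0.9720
|151.48 - 152.606| = 1.1260
|81.99 - 83.409| = 1.4190
|193.05 - 194.487| = 1.4370
hysteresis = max(diffs) = 1.4910

1.4910


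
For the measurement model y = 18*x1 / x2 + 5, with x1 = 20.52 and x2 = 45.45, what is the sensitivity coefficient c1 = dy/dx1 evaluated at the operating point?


y = 18*x1 / x2 + 5
dy/dx1 = 18/x2
Evaluate at x2 = 45.45: c1 = 18 / 45.45
c1 = 0.3960

0.3960


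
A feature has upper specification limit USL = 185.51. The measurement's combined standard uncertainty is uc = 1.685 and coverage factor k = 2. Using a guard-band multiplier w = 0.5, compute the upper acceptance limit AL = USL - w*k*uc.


U = k * uc = 2 * 1.685 = 3.37
guard band g = w * U = 0.5 * 3.37 = 1.685
AL = USL - g = 185.51 - 1.685
AL = 183.8250

183.8250


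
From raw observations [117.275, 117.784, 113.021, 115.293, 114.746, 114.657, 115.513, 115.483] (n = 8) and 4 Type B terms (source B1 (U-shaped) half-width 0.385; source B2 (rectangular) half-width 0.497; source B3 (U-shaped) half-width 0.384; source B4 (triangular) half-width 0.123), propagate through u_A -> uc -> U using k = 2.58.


mean = (117.275 + 117.784 + 113.021 + 115.293 + 114.746 + 114.657 + 115.513 + 115.483) / 8 = 115.4715
s = sqrt(sum((x - mean)^2)/(n-1)) = 1.5037428
u_A = s / sqrt(n) = 1.5037428 / sqrt(8) = 0.53165337
u_B1 = 0.385 / sqrt(2) = 0.27223611
u_B2 = 0.497 / sqrt(3) = 0.28694308
u_B3 = 0.384 / sqrt(2) = 0.271529
u_B4 = 0.123 / sqrt(6) = 0.05021454
uc = sqrt(0.53165337^2 + 0.27223611^2 + 0.28694308^2 + 0.271529^2 + 0.05021454^2) = 0.71788135
U = k * uc = 2.58 * 0.71788135
U = 1.8521

1.8521


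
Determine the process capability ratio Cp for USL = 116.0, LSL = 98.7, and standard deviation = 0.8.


Cp = (USL - LSL) / (6 * sigma)
= (116.0 - 98.7) / (6 * 0.8)
= 17.3000 / 4.8000
= 3.6042

3.6042


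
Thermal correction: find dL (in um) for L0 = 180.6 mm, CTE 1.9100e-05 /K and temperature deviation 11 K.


dL = L * alpha * dT
= 180.6 * 1.9100e-05 * 11
= 0.0379441 mm
dL_um = 0.0379441 * 1000 = 37.9441 um

37.9441


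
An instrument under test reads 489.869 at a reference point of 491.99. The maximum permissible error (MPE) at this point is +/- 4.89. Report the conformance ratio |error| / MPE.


e = indication - reference = 489.869 - 491.99 = -2.1210
|e| = 2.1210
ratio = |e| / MPE = 2.1210 / 4.89
ratio = 0.4337

0.4337


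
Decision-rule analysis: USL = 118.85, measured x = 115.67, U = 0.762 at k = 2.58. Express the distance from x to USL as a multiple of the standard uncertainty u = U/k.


u = U / k = 0.762 / 2.58 = 0.29534884
margin = |USL - x| = |118.85 - 115.67| = 3.18
z = margin / u = 3.18 / 0.29534884
z = 10.7669

10.7669


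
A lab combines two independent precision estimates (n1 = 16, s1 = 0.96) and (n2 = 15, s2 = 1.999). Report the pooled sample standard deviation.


s_p = sqrt(((n1-1)*s1^2 + (n2-1)*s2^2) / (n1+n2-2))
numerator = (16-1)*0.96^2 + (15-1)*1.999^2 = 13.824 + 55.944014 = 69.768014
denominator = 16 + 15 - 2 = 29
s_p^2 = 69.768014 / 29 = 2.4057936
s_p = sqrt(2.4057936) = 1.5511

1.5511


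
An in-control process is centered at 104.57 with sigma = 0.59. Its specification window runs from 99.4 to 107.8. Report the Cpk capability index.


Cpu = (USL - mean) / (3*sigma) = (107.8 - 104.57) / (3*0.59) = 1.8249
Cpl = (mean - LSL) / (3*sigma) = (104.57 - 99.4) / (3*0.59) = 2.9209
Cpk = min(Cpu, Cpl) = 1.8249

1.8249


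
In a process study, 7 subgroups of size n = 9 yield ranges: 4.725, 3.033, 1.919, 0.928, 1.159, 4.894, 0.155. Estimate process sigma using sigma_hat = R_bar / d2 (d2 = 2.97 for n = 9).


R_bar = (4.725 + 3.033 + 1.919 + 0.928 + 1.159 + 4.894 + 0.155) / 7
R_bar = 16.813 / 7 = 2.4018571
sigma_hat = R_bar / d2 = 2.4018571 / 2.97 = 0.8087

0.8087


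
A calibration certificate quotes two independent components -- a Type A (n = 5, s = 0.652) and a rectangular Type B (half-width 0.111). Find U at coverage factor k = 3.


u_A = s / sqrt(n) = 0.652 / sqrt(5) = 0.29158326
u_B = half_width / sqrt(3) = 0.111 / sqrt(3) = 0.06408588
uc = sqrt(u_A^2 + u_B^2) = sqrt(0.29158326^2 + 0.06408588^2) = 0.29854279
U = k * uc = 3 * 0.29854279
U = 0.8956

0.8956


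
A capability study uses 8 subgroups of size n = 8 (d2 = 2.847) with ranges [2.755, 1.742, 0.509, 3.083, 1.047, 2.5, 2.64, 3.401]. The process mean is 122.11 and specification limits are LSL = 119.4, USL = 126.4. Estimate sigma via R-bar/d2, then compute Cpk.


R_bar = (2.755 + 1.742 + 0.509 + 3.083 + 1.047 + 2.5 + 2.64 + 3.401) / 8 = 2.209625
sigma = R_bar / d2 = 2.209625 / 2.847 = 0.77612399
Cp = (USL - LSL)/(6*sigma) = (126.4 - 119.4)/(6*0.77612399) = 1.5032
Cpu = (126.4 - 122.11)/(3*0.77612399) = 1.8425
Cpl = (122.11 - 119.4)/(3*0.77612399) = 1.1639
Cpk = min(Cpu, Cpl) = 1.1639

1.1639


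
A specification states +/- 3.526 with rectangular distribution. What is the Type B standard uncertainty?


u_B = half_width / sqrt(3)
u_B = 3.526 / 1.7320508
u_B = 2.0357

2.0357


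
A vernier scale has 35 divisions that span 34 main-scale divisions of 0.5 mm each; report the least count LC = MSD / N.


LC = MSD / n_div
= 0.5 / 35
= 0.0143

0.0143


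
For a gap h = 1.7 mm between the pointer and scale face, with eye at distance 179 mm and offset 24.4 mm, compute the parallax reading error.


error = h * offset / d
= 1.7 * 24.4 / 179
= 0.2317

0.2317


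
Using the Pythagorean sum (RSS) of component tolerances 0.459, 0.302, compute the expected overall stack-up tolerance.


RSS = sqrt(0.459^2 + 0.302^2)
= sqrt(0.301885)
= 0.5494

0.5494


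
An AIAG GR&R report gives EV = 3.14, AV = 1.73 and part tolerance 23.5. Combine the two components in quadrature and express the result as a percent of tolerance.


GRR = sqrt(EV^2 + AV^2) = sqrt(3.14^2 + 1.73^2) = 3.5850384
%GRR = GRR / tol * 100 = 3.5850384 / 23.5 * 100
%GRR = 15.2555

15.2555


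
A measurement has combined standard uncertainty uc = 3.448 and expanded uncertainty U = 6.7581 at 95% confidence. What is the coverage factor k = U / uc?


k = U / uc
k = 6.7581 / 3.448
k = 1.96

1.96


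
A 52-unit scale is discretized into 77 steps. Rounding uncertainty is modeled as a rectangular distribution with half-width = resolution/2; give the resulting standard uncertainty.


resolution = range / divisions
resolution = 52 / 77 = 0.67532468
u_res = resolution / (2*sqrt(3))
u_res = 0.67532468 / 3.4641016
u_res = 0.1949

0.1949


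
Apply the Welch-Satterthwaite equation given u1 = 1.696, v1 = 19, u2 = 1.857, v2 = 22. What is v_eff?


uc = sqrt(u1^2 + u2^2) = sqrt(1.696^2 + 1.857^2) = 2.5149284
v_eff = uc^4 / (u1^4/v1 + u2^4/v2)
= 2.5149284^4 / (1.696^4/19 + 1.857^4/22)
= 40.003915 / 0.97599791
v_eff = 40.9877

40.9877


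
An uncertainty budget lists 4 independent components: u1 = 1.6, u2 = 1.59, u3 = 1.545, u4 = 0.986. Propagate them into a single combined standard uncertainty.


uc = sqrt(1.6^2 + 1.59^2 + 1.545^2 + 0.986^2)
uc = sqrt(8.447321)
uc = 2.9064

2.9064


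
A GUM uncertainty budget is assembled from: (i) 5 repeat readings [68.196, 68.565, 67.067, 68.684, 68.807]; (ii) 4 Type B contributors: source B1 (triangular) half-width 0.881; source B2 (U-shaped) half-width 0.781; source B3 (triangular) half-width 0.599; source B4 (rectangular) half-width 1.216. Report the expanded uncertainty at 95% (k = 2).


mean = (68.196 + 68.565 + 67.067 + 68.684 + 68.807) / 5 = 68.2638
s = sqrt(sum((x - mean)^2)/(n-1)) = 0.70697999
u_A = s / sqrt(n) = 0.70697999 / sqrt(5) = 0.31617106
u_B1 = 0.881 / sqrt(6) = 0.35966674
u_B2 = 0.781 / sqrt(2) = 0.5522504
u_B3 = 0.599 / sqrt(6) = 0.24454073
u_B4 = 1.216 / sqrt(3) = 0.70205793
uc = sqrt(0.31617106^2 + 0.35966674^2 + 0.5522504^2 + 0.24454073^2 + 0.70205793^2) = 1.0425883
U = k * uc = 2 * 1.0425883
U = 2.0852

2.0852


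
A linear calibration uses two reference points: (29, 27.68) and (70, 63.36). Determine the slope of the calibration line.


slope = (y2 - y1) / (x2 - x1)
= (63.36 - 27.68) / (70 - 29)
= 35.6800 / 41
= 0.8702

0.8702


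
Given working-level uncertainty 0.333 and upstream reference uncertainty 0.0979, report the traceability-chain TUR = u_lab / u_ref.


TUR = u_lab / u_ref
= 0.333 / 0.0979
= 3.4014

3.4014


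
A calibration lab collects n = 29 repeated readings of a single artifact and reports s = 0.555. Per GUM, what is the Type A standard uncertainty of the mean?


u_A = s / sqrt(n)
u_A = 0.555 / sqrt(29)
u_A = 0.555 / 5.3851648
u_A = 0.1031

0.1031


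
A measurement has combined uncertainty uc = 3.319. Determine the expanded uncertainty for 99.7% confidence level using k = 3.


U = k * uc
U = 3 * 3.319
U = 9.9570

9.9570


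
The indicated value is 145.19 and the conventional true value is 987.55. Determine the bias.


Systematic error = measured - true
= 145.19 - 987.55
= -842.3600

-842.3600


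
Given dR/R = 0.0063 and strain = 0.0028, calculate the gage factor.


GF = (dR/R) / epsilon
= 0.0063 / 0.0028
= 2.2500

2.2500


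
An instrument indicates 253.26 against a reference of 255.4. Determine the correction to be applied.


Correction = standard - reading
= 255.4 - 253.26
= 2.1400

2.1400


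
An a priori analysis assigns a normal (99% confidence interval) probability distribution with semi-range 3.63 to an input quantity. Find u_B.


u_B = half_width / 2.576
u_B = 3.63 / 2.576
u_B = 1.4092

1.4092


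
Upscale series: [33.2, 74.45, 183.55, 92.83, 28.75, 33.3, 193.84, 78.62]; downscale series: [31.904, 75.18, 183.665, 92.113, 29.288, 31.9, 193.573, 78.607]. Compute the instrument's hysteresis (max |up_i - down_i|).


|33.2 - 31.904| = 1.2960
|74.45 - 75.18| = 0.7300
|183.55 - 183.665| = 0.1150
|92.83 - 92.113| = 0.7170
|28.75 - 29.288| = 0.5380
|33.3 - 31.9| = 1.4000
|193.84 - 193.573| = 0.2670
|78.62 - 78.607| = 0.0130
hysteresis = max(diffs) = 1.4000

1.4000


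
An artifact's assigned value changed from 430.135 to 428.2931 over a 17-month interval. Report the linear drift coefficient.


rate = (v2 - v1) / months
= (428.2931 - 430.135) / 17
= -1.8419 / 17
= -0.1083

-0.1083


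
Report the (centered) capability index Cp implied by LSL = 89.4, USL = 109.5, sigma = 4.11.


Cp = (USL - LSL) / (6 * sigma)
= (109.5 - 89.4) / (6 * 4.11)
= 20.1000 / 24.6600
= 0.8151

0.8151


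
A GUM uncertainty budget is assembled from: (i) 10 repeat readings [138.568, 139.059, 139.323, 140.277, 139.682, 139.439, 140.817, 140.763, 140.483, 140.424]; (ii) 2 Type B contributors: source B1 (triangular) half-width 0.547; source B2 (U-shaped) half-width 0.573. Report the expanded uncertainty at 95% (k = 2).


mean = (138.568 + 139.059 + 139.323 + 140.277 + 139.682 + 139.439 + 140.817 + 140.763 + 140.483 + 140.424) / 10 = 139.8835
s = sqrt(sum((x - mean)^2)/(n-1)) = 0.77560073
u_A = s / sqrt(n) = 0.77560073 / sqrt(10) = 0.24526649
u_B1 = 0.547 / sqrt(6) = 0.22331181
u_B2 = 0.573 / sqrt(2) = 0.40517219
uc = sqrt(0.24526649^2 + 0.22331181^2 + 0.40517219^2) = 0.52362994
U = k * uc = 2 * 0.52362994
U = 1.0473

1.0473


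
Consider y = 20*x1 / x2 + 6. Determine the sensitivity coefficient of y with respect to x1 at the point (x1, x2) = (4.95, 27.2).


y = 20*x1 / x2 + 6
dy/dx1 = 20/x2
Evaluate at x2 = 27.2: c1 = 20 / 27.2
c1 = 0.7353

0.7353


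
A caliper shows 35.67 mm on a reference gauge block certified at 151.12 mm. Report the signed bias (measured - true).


Systematic error = measured - true
= 35.67 - 151.12
= -115.4500

-115.4500


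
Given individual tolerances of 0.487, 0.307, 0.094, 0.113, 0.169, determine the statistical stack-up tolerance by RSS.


RSS = sqrt(0.487^2 + 0.307^2 + 0.094^2 + 0.113^2 + 0.169^2)
= sqrt(0.381584)
= 0.6177

0.6177


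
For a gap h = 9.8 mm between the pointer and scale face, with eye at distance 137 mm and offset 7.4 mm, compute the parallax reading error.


error = h * offset / d
= 9.8 * 7.4 / 137
= 0.5293

0.5293


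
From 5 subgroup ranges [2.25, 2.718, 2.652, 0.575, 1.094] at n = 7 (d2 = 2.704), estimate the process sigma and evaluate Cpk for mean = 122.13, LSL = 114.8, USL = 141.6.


R_bar = (2.25 + 2.718 + 2.652 + 0.575 + 1.094) / 5 = 1.8578
sigma = R_bar / d2 = 1.8578 / 2.704 = 0.68705621
Cp = (USL - LSL)/(6*sigma) = (141.6 - 114.8)/(6*0.68705621) = 6.5012
Cpu = (141.6 - 122.13)/(3*0.68705621) = 9.4461
Cpl = (122.13 - 114.8)/(3*0.68705621) = 3.5562
Cpk = min(Cpu, Cpl) = 3.5562

3.5562


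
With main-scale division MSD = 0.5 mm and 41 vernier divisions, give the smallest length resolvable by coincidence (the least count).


LC = MSD / n_div
= 0.5 / 41
= 0.0122

0.0122


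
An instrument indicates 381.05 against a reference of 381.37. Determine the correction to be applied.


Correction = standard - reading
= 381.37 - 381.05
= 0.3200

0.3200


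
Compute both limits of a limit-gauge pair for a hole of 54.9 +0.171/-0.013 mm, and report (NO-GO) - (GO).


GO = nominal - lower_tol (smallest hole = maximum material condition)
GO = 54.9 - 0.013 = 54.887
NO-GO = nominal + upper_tol (largest hole = least material condition)
NO-GO = 54.9 + 0.171 = 55.071
spread = NO-GO - GO = 55.071 - 54.887 = 0.1840

0.1840


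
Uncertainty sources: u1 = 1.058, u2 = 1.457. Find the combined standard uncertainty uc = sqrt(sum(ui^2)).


uc = sqrt(1.058^2 + 1.457^2)
uc = sqrt(3.242213)
uc = 1.8006

1.8006


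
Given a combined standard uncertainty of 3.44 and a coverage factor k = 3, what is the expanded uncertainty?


U = k * uc
U = 3 * 3.44
U = 10.3200

10.3200


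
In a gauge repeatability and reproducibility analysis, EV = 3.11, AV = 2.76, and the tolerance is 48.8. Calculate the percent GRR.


GRR = sqrt(EV^2 + AV^2) = sqrt(3.11^2 + 2.76^2) = 4.1580885
%GRR = GRR / tol * 100 = 4.1580885 / 48.8 * 100
%GRR = 8.5207

8.5207


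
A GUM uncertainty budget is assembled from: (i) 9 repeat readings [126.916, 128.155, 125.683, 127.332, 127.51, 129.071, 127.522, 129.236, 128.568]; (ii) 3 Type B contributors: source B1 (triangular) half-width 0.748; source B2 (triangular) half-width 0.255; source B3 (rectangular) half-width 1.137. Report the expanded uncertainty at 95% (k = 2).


mean = (126.916 + 128.155 + 125.683 + 127.332 + 127.51 + 129.071 + 127.522 + 129.236 + 128.568) / 9 = 127.777
s = sqrt(sum((x - mean)^2)/(n-1)) = 1.1198313
u_A = s / sqrt(n) = 1.1198313 / sqrt(9) = 0.3732771
u_B1 = 0.748 / sqrt(6) = 0.30536972
u_B2 = 0.255 / sqrt(6) = 0.10410331
u_B3 = 1.137 / sqrt(3) = 0.65644726
uc = sqrt(0.3732771^2 + 0.30536972^2 + 0.10410331^2 + 0.65644726^2) = 0.82118631
U = k * uc = 2 * 0.82118631
U = 1.6424

1.6424


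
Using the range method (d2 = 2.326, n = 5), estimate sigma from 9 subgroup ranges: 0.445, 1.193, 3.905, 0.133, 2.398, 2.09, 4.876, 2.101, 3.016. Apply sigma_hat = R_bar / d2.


R_bar = (0.445 + 1.193 + 3.905 + 0.133 + 2.398 + 2.09 + 4.876 + 2.101 + 3.016) / 9
R_bar = 20.157 / 9 = 2.2396667
sigma_hat = R_bar / d2 = 2.2396667 / 2.326 = 0.9629

0.9629


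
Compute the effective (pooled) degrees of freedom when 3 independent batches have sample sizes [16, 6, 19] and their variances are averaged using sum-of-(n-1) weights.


nu = sum_i (n_i - 1)
nu = ((16 - 1) + (6 - 1) + (19 - 1))
nu = 15 + 5 + 18
nu = 38

38


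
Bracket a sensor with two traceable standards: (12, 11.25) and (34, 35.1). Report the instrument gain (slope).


slope = (y2 - y1) / (x2 - x1)
= (35.1 - 11.25) / (34 - 12)
= 23.8500 / 22
= 1.0841

1.0841


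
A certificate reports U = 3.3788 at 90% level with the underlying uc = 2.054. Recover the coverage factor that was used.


k = U / uc
k = 3.3788 / 2.054
k = 1.645

1.645


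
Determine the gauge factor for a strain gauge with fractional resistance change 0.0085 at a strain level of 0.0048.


GF = (dR/R) / epsilon
= 0.0085 / 0.0048
= 1.7708

1.7708


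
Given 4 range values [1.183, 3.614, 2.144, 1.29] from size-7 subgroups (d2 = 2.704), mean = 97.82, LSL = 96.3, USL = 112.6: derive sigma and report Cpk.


R_bar = (1.183 + 3.614 + 2.144 + 1.29) / 4 = 2.05775
sigma = R_bar / d2 = 2.05775 / 2.704 = 0.76100222
Cp = (USL - LSL)/(6*sigma) = (112.6 - 96.3)/(6*0.76100222) = 3.5699
Cpu = (112.6 - 97.82)/(3*0.76100222) = 6.4739
Cpl = (97.82 - 96.3)/(3*0.76100222) = 0.6658
Cpk = min(Cpu, Cpl) = 0.6658

0.6658


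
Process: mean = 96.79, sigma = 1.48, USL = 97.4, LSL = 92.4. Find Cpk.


Cpu = (USL - mean) / (3*sigma) = (97.4 - 96.79) / (3*1.48) = 0.1374
Cpl = (mean - LSL) / (3*sigma) = (96.79 - 92.4) / (3*1.48) = 0.9887
Cpk = min(Cpu, Cpl) = 0.1374

0.1374


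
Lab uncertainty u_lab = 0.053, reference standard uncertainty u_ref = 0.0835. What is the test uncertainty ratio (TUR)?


TUR = u_lab / u_ref
= 0.053 / 0.0835
= 0.6347

0.6347


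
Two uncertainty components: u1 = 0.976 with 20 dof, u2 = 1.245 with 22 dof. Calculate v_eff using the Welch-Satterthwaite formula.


uc = sqrt(u1^2 + u2^2) = sqrt(0.976^2 + 1.245^2) = 1.5819611
v_eff = uc^4 / (u1^4/v1 + u2^4/v2)
= 1.5819611^4 / (0.976^4/20 + 1.245^4/22)
= 6.2630114 / 0.15457812
v_eff = 40.5168

40.5168


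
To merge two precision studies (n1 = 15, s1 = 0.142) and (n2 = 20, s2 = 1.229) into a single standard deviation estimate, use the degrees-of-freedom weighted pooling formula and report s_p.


s_p = sqrt(((n1-1)*s1^2 + (n2-1)*s2^2) / (n1+n2-2))
numerator = (15-1)*0.142^2 + (20-1)*1.229^2 = 0.282296 + 28.698379 = 28.980675
denominator = 15 + 20 - 2 = 33
s_p^2 = 28.980675 / 33 = 0.87820227
s_p = sqrt(0.87820227) = 0.9371

0.9371


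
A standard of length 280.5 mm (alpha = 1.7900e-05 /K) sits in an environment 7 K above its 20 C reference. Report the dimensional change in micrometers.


dL = L * alpha * dT
= 280.5 * 1.7900e-05 * 7
= 0.0351467 mm
dL_um = 0.0351467 * 1000 = 35.1467 um

35.1467


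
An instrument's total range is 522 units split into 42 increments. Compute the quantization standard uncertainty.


resolution = range / divisions
resolution = 522 / 42 = 12.428571
u_res = resolution / (2*sqrt(3))
u_res = 12.428571 / 3.4641016
u_res = 3.5878

3.5878


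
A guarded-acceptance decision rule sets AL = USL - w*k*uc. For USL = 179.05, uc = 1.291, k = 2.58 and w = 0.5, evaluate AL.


U = k * uc = 2.58 * 1.291 = 3.33078
guard band g = w * U = 0.5 * 3.33078 = 1.66539
AL = USL - g = 179.05 - 1.66539
AL = 177.3846

177.3846


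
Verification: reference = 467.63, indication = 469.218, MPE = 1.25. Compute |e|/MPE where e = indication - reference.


e = indication - reference = 469.218 - 467.63 = 1.5880
|e| = 1.5880
ratio = |e| / MPE = 1.5880 / 1.25
ratio = 1.2704

1.2704


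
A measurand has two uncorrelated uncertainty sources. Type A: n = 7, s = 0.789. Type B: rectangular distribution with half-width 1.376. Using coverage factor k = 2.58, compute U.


u_A = s / sqrt(n) = 0.789 / sqrt(7) = 0.29821397
u_B = half_width / sqrt(3) = 1.376 / sqrt(3) = 0.79443397
uc = sqrt(u_A^2 + u_B^2) = sqrt(0.29821397^2 + 0.79443397^2) = 0.84856167
U = k * uc = 2.58 * 0.84856167
U = 2.1893

2.1893


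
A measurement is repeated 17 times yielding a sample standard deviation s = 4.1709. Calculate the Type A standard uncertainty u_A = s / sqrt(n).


u_A = s / sqrt(n)
u_A = 4.1709 / sqrt(17)
u_A = 4.1709 / 4.1231056
u_A = 1.0116

1.0116


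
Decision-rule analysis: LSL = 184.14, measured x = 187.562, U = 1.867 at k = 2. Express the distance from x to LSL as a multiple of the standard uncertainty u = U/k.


u = U / k = 1.867 / 2 = 0.9335
margin = |LSL - x| = |184.14 - 187.562| = 3.422
z = margin / u = 3.422 / 0.9335
z = 3.6658

3.6658


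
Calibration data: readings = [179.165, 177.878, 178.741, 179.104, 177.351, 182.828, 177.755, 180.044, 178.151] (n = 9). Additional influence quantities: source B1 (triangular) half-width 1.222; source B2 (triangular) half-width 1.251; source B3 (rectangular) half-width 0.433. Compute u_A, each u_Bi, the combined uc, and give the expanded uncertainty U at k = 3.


mean = (179.165 + 177.878 + 178.741 + 179.104 + 177.351 + 182.828 + 177.755 + 180.044 + 178.151) / 9 = 179.0018889
s = sqrt(sum((x - mean)^2)/(n-1)) = 1.6619838
u_A = s / sqrt(n) = 1.6619838 / sqrt(9) = 0.5539946
u_B1 = 1.222 / sqrt(6) = 0.49887941
u_B2 = 1.251 / sqrt(6) = 0.51071861
u_B3 = 0.433 / sqrt(3) = 0.24999267
uc = sqrt(0.5539946^2 + 0.49887941^2 + 0.51071861^2 + 0.24999267^2) = 0.93761427
U = k * uc = 3 * 0.93761427
U = 2.8128

2.8128


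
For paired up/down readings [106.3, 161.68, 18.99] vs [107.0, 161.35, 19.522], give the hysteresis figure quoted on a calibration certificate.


|106.3 - 107.0| = 0.7000
|161.68 - 161.35| = 0.3300
|18.99 - 19.522| = 0.5320
hysteresis = max(diffs) = 0.7000

0.7000


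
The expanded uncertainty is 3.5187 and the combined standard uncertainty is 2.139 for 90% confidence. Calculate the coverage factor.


k = U / uc
k = 3.5187 / 2.139
k = 1.645

1.645


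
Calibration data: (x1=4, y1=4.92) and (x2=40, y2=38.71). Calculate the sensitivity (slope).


slope = (y2 - y1) / (x2 - x1)
= (38.71 - 4.92) / (40 - 4)
= 33.7900 / 36
= 0.9386

0.9386


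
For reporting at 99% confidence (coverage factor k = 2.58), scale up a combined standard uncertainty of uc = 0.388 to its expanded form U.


U = k * uc
U = 2.58 * 0.388
U = 1.0010

1.0010


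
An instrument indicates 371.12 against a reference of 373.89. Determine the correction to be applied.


Correction = standard - reading
= 373.89 - 371.12
= 2.7700

2.7700


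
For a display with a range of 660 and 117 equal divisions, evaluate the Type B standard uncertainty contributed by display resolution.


resolution = range / divisions
resolution = 660 / 117 = 5.6410256
u_res = resolution / (2*sqrt(3))
u_res = 5.6410256 / 3.4641016
u_res = 1.6284

1.6284


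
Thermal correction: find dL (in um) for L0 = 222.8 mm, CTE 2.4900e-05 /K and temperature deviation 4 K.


dL = L * alpha * dT
= 222.8 * 2.4900e-05 * 4
= 0.0221909 mm
dL_um = 0.0221909 * 1000 = 22.1909 um

22.1909


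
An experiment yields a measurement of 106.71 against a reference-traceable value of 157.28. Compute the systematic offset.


Systematic error = measured - true
= 106.71 - 157.28
= -50.5700

-50.5700


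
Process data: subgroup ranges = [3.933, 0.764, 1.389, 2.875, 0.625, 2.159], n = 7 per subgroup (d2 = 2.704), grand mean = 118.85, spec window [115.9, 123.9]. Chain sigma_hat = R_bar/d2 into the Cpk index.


R_bar = (3.933 + 0.764 + 1.389 + 2.875 + 0.625 + 2.159) / 6 = 1.9575
sigma = R_bar / d2 = 1.9575 / 2.704 = 0.72392751
Cp = (USL - LSL)/(6*sigma) = (123.9 - 115.9)/(6*0.72392751) = 1.8418
Cpu = (123.9 - 118.85)/(3*0.72392751) = 2.3253
Cpl = (118.85 - 115.9)/(3*0.72392751) = 1.3583
Cpk = min(Cpu, Cpl) = 1.3583

1.3583


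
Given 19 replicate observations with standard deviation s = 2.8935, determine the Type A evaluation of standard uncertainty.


u_A = s / sqrt(n)
u_A = 2.8935 / sqrt(19)
u_A = 2.8935 / 4.3588989
u_A = 0.6638

0.6638


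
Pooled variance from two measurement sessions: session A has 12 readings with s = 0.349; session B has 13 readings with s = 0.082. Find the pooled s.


s_p = sqrt(((n1-1)*s1^2 + (n2-1)*s2^2) / (n1+n2-2))
numerator = (12-1)*0.349^2 + (13-1)*0.082^2 = 1.339811 + 0.080688 = 1.420499
denominator = 12 + 13 - 2 = 23
s_p^2 = 1.420499 / 23 = 0.061760826
s_p = sqrt(0.061760826) = 0.2485

0.2485


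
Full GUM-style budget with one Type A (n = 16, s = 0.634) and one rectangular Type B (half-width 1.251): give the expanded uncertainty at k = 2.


u_A = s / sqrt(n) = 0.634 / sqrt(16) = 0.1585
u_B = half_width / sqrt(3) = 1.251 / sqrt(3) = 0.72226519
uc = sqrt(u_A^2 + u_B^2) = sqrt(0.1585^2 + 0.72226519^2) = 0.739452
U = k * uc = 2 * 0.739452
U = 1.4789

1.4789
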